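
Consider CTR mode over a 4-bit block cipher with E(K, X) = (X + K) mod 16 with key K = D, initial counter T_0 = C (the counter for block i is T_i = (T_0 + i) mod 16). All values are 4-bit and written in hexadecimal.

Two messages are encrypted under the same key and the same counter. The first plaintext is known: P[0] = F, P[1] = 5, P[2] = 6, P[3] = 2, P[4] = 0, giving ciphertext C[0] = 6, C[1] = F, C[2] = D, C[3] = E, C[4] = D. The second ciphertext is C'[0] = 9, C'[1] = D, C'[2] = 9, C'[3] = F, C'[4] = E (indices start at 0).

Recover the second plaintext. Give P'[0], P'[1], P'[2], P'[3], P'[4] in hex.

In CTR with a reused counter, both messages share the same keystream S_i, so C_i ⊕ C'_i = P_i ⊕ P'_i and thus P'_i = P_i ⊕ C_i ⊕ C'_i.
P'[0]: F ⊕ 6 ⊕ 9 = 0.
P'[1]: 5 ⊕ F ⊕ D = 7.
P'[2]: 6 ⊕ D ⊕ 9 = 2.
P'[3]: 2 ⊕ E ⊕ F = 3.
P'[4]: 0 ⊕ D ⊕ E = 3.

P'[0] = 0, P'[1] = 7, P'[2] = 2, P'[3] = 3, P'[4] = 3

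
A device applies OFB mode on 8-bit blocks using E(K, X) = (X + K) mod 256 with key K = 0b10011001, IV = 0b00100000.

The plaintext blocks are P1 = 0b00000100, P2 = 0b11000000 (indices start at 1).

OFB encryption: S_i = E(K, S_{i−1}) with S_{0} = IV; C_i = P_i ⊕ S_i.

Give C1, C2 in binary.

C1 = 0b10111101, C2 = 0b10010010

C1: S = E(K, 0b00100000) = 0b10111001; 0b00000100 ⊕ 0b10111001 = 0b10111101.
C2: S = E(K, 0b10111001) = 0b01010010; 0b11000000 ⊕ 0b01010010 = 0b10010010.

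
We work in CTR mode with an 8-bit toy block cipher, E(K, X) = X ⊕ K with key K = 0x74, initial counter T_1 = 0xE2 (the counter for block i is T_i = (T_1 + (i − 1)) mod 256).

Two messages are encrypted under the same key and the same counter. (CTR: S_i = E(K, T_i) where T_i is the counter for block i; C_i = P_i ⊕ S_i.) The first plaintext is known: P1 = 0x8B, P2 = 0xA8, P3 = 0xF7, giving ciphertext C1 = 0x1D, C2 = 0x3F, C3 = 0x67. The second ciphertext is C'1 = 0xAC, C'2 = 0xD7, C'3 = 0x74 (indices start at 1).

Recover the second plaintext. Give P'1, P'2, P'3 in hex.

P'1 = 0x3A, P'2 = 0x40, P'3 = 0xE4

In CTR with a reused counter, both messages share the same keystream S_i, so C_i ⊕ C'_i = P_i ⊕ P'_i and thus P'_i = P_i ⊕ C_i ⊕ C'_i.
P'1: 0x8B ⊕ 0x1D ⊕ 0xAC = 0x3A.
P'2: 0xA8 ⊕ 0x3F ⊕ 0xD7 = 0x40.
P'3: 0xF7 ⊕ 0x67 ⊕ 0x74 = 0xE4.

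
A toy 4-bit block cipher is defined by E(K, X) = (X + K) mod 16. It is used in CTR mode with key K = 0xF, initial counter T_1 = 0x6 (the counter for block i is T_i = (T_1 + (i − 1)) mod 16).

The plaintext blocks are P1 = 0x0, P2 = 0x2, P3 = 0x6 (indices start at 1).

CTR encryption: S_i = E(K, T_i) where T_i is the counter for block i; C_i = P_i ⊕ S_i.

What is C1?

C1 = 0x5

C1: T = 0x6, S = E(K, T) = 0x5; 0x0 ⊕ 0x5 = 0x5.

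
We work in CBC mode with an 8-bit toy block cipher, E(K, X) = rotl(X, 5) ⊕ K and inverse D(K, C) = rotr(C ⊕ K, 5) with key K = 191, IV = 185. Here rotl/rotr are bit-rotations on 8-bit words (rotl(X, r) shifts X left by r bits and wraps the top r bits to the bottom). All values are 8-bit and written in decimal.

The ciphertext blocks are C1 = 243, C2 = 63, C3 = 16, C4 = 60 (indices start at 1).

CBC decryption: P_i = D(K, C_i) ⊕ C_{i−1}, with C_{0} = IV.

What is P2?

P2 = 247

P2: D(K, 63) = 4; 4 ⊕ 243 = 247.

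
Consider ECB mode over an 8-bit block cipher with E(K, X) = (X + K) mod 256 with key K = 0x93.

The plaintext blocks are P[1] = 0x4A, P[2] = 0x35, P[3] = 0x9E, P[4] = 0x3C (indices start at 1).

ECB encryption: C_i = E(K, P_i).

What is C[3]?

C[3] = 0x31

C[3]: E(K, 0x9E) = 0x31.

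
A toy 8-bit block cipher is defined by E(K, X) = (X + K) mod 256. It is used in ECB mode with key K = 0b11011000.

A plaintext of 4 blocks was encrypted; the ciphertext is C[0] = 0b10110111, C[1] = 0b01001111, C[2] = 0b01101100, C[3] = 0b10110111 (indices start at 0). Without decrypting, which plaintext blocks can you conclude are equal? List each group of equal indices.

ECB encrypts each block independently with the same key, so equal ciphertext blocks imply equal plaintext blocks.
C[0] = C[3] = 0b10110111, so P[0] = P[3].

P[0] = P[3]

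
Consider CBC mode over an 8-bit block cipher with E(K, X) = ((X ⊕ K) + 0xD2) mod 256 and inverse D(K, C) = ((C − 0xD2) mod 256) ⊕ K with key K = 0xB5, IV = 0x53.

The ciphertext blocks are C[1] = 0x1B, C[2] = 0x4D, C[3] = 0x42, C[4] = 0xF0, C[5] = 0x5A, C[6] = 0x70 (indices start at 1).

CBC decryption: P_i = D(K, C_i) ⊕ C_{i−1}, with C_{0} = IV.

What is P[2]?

P[2]: D(K, 0x4D) = 0xCE; 0xCE ⊕ 0x1B = 0xD5.

P[2] = 0xD5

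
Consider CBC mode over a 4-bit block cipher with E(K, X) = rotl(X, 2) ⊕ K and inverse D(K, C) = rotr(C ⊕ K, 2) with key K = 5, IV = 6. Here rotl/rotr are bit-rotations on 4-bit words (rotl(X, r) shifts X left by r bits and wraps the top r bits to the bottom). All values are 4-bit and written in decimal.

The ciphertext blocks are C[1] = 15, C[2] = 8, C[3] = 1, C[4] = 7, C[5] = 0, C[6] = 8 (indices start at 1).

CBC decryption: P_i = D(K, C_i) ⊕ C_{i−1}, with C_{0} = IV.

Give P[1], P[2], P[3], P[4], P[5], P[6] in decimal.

P[1]: D(K, 15) = 10; 10 ⊕ 6 = 12.
P[2]: D(K, 8) = 7; 7 ⊕ 15 = 8.
P[3]: D(K, 1) = 1; 1 ⊕ 8 = 9.
P[4]: D(K, 7) = 8; 8 ⊕ 1 = 9.
P[5]: D(K, 0) = 5; 5 ⊕ 7 = 2.
P[6]: D(K, 8) = 7; 7 ⊕ 0 = 7.

P[1] = 12, P[2] = 8, P[3] = 9, P[4] = 9, P[5] = 2, P[6] = 7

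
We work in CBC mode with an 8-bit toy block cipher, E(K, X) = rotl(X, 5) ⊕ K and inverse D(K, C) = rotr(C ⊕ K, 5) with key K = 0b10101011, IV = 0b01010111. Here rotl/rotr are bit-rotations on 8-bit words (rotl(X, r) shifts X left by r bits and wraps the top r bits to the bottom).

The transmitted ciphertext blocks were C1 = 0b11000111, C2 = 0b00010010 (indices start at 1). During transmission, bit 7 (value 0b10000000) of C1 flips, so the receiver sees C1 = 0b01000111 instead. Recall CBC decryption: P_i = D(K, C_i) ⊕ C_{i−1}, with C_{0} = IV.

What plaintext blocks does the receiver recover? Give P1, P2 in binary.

P1 = 0b00110000, P2 = 0b10001010

Only C1 changed, to 0b01000111. In CBC, a change in C_i garbles P_i and flips the same bit in P_{i+1}. Decrypting the received ciphertext:
P1: D(K, 0b01000111) = 0b01100111; 0b01100111 ⊕ 0b01010111 = 0b00110000.
P2: D(K, 0b00010010) = 0b11001101; 0b11001101 ⊕ 0b01000111 = 0b10001010.
Blocks that differ from the original plaintext: P1, P2.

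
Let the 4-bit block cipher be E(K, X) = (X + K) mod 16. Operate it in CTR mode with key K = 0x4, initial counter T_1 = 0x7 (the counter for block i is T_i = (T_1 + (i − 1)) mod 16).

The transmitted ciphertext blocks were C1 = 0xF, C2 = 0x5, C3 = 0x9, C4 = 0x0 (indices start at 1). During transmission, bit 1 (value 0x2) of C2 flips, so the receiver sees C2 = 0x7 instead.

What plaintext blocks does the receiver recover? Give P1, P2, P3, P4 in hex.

CTR decryption: S_i = E(K, T_i) where T_i is the counter for block i; P_i = C_i ⊕ S_i.
Only C2 changed, to 0x7. In CTR, a change in C_i flips the same bit in P_i only; the keystream is unaffected. Decrypting the received ciphertext:
P1: T = 0x7, S = E(K, T) = 0xB; 0xF ⊕ 0xB = 0x4.
P2: T = 0x8, S = E(K, T) = 0xC; 0x7 ⊕ 0xC = 0xB.
P3: T = 0x9, S = E(K, T) = 0xD; 0x9 ⊕ 0xD = 0x4.
P4: T = 0xA, S = E(K, T) = 0xE; 0x0 ⊕ 0xE = 0xE.
Blocks that differ from the original plaintext: P2.

P1 = 0x4, P2 = 0xB, P3 = 0x4, P4 = 0xE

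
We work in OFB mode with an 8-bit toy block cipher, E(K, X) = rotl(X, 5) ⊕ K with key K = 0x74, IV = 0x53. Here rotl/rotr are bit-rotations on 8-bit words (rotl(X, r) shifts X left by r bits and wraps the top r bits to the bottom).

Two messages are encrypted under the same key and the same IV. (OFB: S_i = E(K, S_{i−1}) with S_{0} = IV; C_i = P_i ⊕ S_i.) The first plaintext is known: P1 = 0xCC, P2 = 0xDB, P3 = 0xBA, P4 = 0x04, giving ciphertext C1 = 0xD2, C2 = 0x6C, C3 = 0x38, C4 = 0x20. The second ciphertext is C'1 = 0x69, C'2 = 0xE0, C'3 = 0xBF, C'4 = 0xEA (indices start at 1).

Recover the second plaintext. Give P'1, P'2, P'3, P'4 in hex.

P'1 = 0x77, P'2 = 0x57, P'3 = 0x3D, P'4 = 0xCE

In OFB with a reused IV, both messages share the same keystream S_i, so C_i ⊕ C'_i = P_i ⊕ P'_i and thus P'_i = P_i ⊕ C_i ⊕ C'_i.
P'1: 0xCC ⊕ 0xD2 ⊕ 0x69 = 0x77.
P'2: 0xDB ⊕ 0x6C ⊕ 0xE0 = 0x57.
P'3: 0xBA ⊕ 0x38 ⊕ 0xBF = 0x3D.
P'4: 0x04 ⊕ 0x20 ⊕ 0xEA = 0xCE.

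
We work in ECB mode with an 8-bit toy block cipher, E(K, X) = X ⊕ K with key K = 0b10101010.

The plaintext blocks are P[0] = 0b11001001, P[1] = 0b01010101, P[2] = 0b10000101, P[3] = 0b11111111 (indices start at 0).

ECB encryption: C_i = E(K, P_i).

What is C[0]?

C[0]: E(K, 0b11001001) = 0b01100011.

C[0] = 0b01100011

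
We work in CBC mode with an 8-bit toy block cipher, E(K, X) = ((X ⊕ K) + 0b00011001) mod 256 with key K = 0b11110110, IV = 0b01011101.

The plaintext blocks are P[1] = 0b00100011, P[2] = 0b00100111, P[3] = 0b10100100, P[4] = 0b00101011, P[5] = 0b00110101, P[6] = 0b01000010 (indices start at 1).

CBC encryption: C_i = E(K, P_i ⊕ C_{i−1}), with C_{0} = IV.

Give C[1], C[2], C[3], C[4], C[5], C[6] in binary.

C[1] = 0b10100001, C[2] = 0b10001001, C[3] = 0b11110100, C[4] = 0b01000010, C[5] = 0b10011010, C[6] = 0b01000111

C[1]: P[1] ⊕ 0b01011101 = 0b01111110; E(K, 0b01111110) = 0b10100001.
C[2]: P[2] ⊕ 0b10100001 = 0b10000110; E(K, 0b10000110) = 0b10001001.
C[3]: P[3] ⊕ 0b10001001 = 0b00101101; E(K, 0b00101101) = 0b11110100.
C[4]: P[4] ⊕ 0b11110100 = 0b11011111; E(K, 0b11011111) = 0b01000010.
C[5]: P[5] ⊕ 0b01000010 = 0b01110111; E(K, 0b01110111) = 0b10011010.
C[6]: P[6] ⊕ 0b10011010 = 0b11011000; E(K, 0b11011000) = 0b01000111.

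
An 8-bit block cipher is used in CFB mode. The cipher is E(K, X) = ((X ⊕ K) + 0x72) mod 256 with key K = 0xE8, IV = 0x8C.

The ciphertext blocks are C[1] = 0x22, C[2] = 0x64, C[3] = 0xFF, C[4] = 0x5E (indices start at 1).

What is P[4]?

CFB decryption: P_i = C_i ⊕ E(K, C_{i−1}), with C_{0} = IV.
P[4]: E(K, 0xFF) = 0x89; 0x5E ⊕ 0x89 = 0xD7.

P[4] = 0xD7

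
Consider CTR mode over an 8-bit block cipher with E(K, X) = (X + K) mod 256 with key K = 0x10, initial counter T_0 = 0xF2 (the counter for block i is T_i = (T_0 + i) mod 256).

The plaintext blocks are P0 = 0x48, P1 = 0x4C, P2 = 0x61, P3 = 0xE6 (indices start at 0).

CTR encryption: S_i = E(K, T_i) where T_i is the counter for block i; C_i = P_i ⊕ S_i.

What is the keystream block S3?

C0: T = 0xF2, S = E(K, T) = 0x02; 0x48 ⊕ 0x02 = 0x4A.
C1: T = 0xF3, S = E(K, T) = 0x03; 0x4C ⊕ 0x03 = 0x4F.
C2: T = 0xF4, S = E(K, T) = 0x04; 0x61 ⊕ 0x04 = 0x65.
C3: T = 0xF5, S = E(K, T) = 0x05; 0xE6 ⊕ 0x05 = 0xE3.
So S3 = 0x05.

0x05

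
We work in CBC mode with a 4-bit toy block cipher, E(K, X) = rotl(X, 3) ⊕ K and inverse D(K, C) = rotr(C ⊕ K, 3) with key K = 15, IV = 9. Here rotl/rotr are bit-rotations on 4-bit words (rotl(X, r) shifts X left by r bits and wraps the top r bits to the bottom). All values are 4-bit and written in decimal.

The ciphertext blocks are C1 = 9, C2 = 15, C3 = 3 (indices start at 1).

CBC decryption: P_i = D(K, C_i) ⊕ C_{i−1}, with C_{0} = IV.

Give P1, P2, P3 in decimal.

P1: D(K, 9) = 12; 12 ⊕ 9 = 5.
P2: D(K, 15) = 0; 0 ⊕ 9 = 9.
P3: D(K, 3) = 9; 9 ⊕ 15 = 6.

P1 = 5, P2 = 9, P3 = 6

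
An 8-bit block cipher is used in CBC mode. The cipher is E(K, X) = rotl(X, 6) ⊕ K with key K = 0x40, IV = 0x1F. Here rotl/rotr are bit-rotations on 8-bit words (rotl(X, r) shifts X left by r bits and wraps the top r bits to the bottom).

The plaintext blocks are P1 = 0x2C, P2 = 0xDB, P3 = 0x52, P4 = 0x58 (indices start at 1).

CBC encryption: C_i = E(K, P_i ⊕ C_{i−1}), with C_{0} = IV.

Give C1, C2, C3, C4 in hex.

C1: P1 ⊕ 0x1F = 0x33; E(K, 0x33) = 0x8C.
C2: P2 ⊕ 0x8C = 0x57; E(K, 0x57) = 0x95.
C3: P3 ⊕ 0x95 = 0xC7; E(K, 0xC7) = 0xB1.
C4: P4 ⊕ 0xB1 = 0xE9; E(K, 0xE9) = 0x3A.

C1 = 0x8C, C2 = 0x95, C3 = 0xB1, C4 = 0x3A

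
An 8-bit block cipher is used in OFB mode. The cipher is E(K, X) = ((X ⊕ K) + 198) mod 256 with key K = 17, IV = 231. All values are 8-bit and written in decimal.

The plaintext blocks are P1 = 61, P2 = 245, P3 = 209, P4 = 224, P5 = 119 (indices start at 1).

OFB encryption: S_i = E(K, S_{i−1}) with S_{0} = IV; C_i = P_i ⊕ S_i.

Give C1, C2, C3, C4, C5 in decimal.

C1 = 129, C2 = 134, C3 = 249, C4 = 31, C5 = 195

C1: S = E(K, 231) = 188; 61 ⊕ 188 = 129.
C2: S = E(K, 188) = 115; 245 ⊕ 115 = 134.
C3: S = E(K, 115) = 40; 209 ⊕ 40 = 249.
C4: S = E(K, 40) = 255; 224 ⊕ 255 = 31.
C5: S = E(K, 255) = 180; 119 ⊕ 180 = 195.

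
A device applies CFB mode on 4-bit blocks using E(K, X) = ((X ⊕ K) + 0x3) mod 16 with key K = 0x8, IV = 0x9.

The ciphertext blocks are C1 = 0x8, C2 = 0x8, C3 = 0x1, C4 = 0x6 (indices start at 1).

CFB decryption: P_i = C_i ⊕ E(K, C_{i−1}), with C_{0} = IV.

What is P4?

P4 = 0xA

P4: E(K, 0x1) = 0xC; 0x6 ⊕ 0xC = 0xA.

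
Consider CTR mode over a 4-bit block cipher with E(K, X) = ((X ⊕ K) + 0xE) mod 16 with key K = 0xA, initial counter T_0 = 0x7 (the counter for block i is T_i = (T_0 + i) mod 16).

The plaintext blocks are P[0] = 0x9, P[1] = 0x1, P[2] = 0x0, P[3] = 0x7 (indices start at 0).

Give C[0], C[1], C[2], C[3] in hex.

CTR encryption: S_i = E(K, T_i) where T_i is the counter for block i; C_i = P_i ⊕ S_i.
C[0]: T = 0x7, S = E(K, T) = 0xB; 0x9 ⊕ 0xB = 0x2.
C[1]: T = 0x8, S = E(K, T) = 0x0; 0x1 ⊕ 0x0 = 0x1.
C[2]: T = 0x9, S = E(K, T) = 0x1; 0x0 ⊕ 0x1 = 0x1.
C[3]: T = 0xA, S = E(K, T) = 0xE; 0x7 ⊕ 0xE = 0x9.

C[0] = 0x2, C[1] = 0x1, C[2] = 0x1, C[3] = 0x9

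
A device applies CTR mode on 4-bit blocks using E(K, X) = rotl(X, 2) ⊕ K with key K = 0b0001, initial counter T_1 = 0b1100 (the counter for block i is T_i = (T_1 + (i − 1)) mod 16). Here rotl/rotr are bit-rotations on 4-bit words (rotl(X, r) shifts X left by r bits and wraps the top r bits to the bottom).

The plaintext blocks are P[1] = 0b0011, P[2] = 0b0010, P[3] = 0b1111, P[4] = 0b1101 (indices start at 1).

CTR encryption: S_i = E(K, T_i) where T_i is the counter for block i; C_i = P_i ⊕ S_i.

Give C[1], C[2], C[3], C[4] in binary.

C[1]: T = 0b1100, S = E(K, T) = 0b0010; 0b0011 ⊕ 0b0010 = 0b0001.
C[2]: T = 0b1101, S = E(K, T) = 0b0110; 0b0010 ⊕ 0b0110 = 0b0100.
C[3]: T = 0b1110, S = E(K, T) = 0b1010; 0b1111 ⊕ 0b1010 = 0b0101.
C[4]: T = 0b1111, S = E(K, T) = 0b1110; 0b1101 ⊕ 0b1110 = 0b0011.

C[1] = 0b0001, C[2] = 0b0100, C[3] = 0b0101, C[4] = 0b0011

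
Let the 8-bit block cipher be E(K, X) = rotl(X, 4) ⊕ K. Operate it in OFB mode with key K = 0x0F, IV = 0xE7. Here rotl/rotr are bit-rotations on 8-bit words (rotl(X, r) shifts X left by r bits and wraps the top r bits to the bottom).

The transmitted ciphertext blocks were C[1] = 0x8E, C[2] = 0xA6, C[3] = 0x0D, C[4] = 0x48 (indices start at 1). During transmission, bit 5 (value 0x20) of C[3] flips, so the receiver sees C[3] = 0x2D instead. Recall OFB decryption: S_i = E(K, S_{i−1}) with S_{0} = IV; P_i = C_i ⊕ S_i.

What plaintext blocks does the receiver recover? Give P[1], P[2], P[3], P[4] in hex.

P[1] = 0xFF, P[2] = 0xBE, P[3] = 0xA3, P[4] = 0xAF

Only C[3] changed, to 0x2D. In OFB, a change in C_i flips the same bit in P_i only; the keystream is unaffected. Decrypting the received ciphertext:
P[1]: S = E(K, 0xE7) = 0x71; 0x8E ⊕ 0x71 = 0xFF.
P[2]: S = E(K, 0x71) = 0x18; 0xA6 ⊕ 0x18 = 0xBE.
P[3]: S = E(K, 0x18) = 0x8E; 0x2D ⊕ 0x8E = 0xA3.
P[4]: S = E(K, 0x8E) = 0xE7; 0x48 ⊕ 0xE7 = 0xAF.
Blocks that differ from the original plaintext: P[3].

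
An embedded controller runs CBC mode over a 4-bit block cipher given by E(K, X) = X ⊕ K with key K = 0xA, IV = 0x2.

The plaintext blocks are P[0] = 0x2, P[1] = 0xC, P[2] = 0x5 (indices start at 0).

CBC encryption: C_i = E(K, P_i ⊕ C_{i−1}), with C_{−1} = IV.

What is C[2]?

C[0]: P[0] ⊕ 0x2 = 0x0; E(K, 0x0) = 0xA.
C[1]: P[1] ⊕ 0xA = 0x6; E(K, 0x6) = 0xC.
C[2]: P[2] ⊕ 0xC = 0x9; E(K, 0x9) = 0x3.

C[2] = 0x3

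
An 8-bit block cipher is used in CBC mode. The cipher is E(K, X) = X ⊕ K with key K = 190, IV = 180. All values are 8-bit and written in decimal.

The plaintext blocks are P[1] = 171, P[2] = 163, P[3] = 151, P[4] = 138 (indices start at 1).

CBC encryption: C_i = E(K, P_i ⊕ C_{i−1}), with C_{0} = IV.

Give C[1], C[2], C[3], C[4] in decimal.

C[1] = 161, C[2] = 188, C[3] = 149, C[4] = 161

C[1]: P[1] ⊕ 180 = 31; E(K, 31) = 161.
C[2]: P[2] ⊕ 161 = 2; E(K, 2) = 188.
C[3]: P[3] ⊕ 188 = 43; E(K, 43) = 149.
C[4]: P[4] ⊕ 149 = 31; E(K, 31) = 161.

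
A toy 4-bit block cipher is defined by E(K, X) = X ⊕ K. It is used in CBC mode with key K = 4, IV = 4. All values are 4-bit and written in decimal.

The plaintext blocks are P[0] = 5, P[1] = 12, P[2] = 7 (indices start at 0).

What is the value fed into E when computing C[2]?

10

CBC encryption: C_i = E(K, P_i ⊕ C_{i−1}), with C_{−1} = IV.
C[0]: P[0] ⊕ 4 = 1; E(K, 1) = 5.
C[1]: P[1] ⊕ 5 = 9; E(K, 9) = 13.
C[2]: P[2] ⊕ 13 = 10; E(K, 10) = 14.
So the input to E for block [2] is 10.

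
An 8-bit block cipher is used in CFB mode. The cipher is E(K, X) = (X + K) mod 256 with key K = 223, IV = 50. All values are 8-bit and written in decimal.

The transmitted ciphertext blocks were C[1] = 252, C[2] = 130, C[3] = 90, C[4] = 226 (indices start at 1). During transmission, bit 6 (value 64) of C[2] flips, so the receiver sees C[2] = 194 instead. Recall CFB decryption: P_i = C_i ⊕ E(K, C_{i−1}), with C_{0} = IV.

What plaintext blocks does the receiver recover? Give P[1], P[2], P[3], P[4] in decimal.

P[1] = 237, P[2] = 25, P[3] = 251, P[4] = 219

Only C[2] changed, to 194. In CFB, a change in C_i flips the same bit in P_i and garbles P_{i+1}. Decrypting the received ciphertext:
P[1]: E(K, 50) = 17; 252 ⊕ 17 = 237.
P[2]: E(K, 252) = 219; 194 ⊕ 219 = 25.
P[3]: E(K, 194) = 161; 90 ⊕ 161 = 251.
P[4]: E(K, 90) = 57; 226 ⊕ 57 = 219.
Blocks that differ from the original plaintext: P[2], P[3].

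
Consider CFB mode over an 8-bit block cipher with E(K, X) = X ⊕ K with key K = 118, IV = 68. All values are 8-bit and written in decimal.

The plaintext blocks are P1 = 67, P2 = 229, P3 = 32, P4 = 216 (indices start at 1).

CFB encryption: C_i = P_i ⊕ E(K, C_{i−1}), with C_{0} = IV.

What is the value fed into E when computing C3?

226

C1: E(K, 68) = 50; 67 ⊕ 50 = 113.
C2: E(K, 113) = 7; 229 ⊕ 7 = 226.
C3: E(K, 226) = 148; 32 ⊕ 148 = 180.
So the input to E for block 3 is 226.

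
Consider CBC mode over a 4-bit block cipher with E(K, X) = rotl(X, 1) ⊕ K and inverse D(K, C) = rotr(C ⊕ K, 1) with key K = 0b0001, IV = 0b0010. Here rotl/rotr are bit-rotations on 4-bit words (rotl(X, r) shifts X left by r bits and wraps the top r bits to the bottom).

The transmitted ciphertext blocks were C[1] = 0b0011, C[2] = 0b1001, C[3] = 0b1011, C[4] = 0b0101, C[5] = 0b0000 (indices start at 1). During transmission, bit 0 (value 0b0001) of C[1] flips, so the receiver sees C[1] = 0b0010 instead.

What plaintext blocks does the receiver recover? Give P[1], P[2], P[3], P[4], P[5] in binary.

CBC decryption: P_i = D(K, C_i) ⊕ C_{i−1}, with C_{0} = IV.
Only C[1] changed, to 0b0010. In CBC, a change in C_i garbles P_i and flips the same bit in P_{i+1}. Decrypting the received ciphertext:
P[1]: D(K, 0b0010) = 0b1001; 0b1001 ⊕ 0b0010 = 0b1011.
P[2]: D(K, 0b1001) = 0b0100; 0b0100 ⊕ 0b0010 = 0b0110.
P[3]: D(K, 0b1011) = 0b0101; 0b0101 ⊕ 0b1001 = 0b1100.
P[4]: D(K, 0b0101) = 0b0010; 0b0010 ⊕ 0b1011 = 0b1001.
P[5]: D(K, 0b0000) = 0b1000; 0b1000 ⊕ 0b0101 = 0b1101.
Blocks that differ from the original plaintext: P[1], P[2].

P[1] = 0b1011, P[2] = 0b0110, P[3] = 0b1100, P[4] = 0b1001, P[5] = 0b1101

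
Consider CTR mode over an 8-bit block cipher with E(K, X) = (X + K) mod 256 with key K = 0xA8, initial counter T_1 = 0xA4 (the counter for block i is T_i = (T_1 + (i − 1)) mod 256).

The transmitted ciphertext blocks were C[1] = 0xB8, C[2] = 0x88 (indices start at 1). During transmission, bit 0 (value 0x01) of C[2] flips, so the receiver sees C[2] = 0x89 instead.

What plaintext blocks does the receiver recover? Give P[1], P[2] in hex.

P[1] = 0xF4, P[2] = 0xC4

CTR decryption: S_i = E(K, T_i) where T_i is the counter for block i; P_i = C_i ⊕ S_i.
Only C[2] changed, to 0x89. In CTR, a change in C_i flips the same bit in P_i only; the keystream is unaffected. Decrypting the received ciphertext:
P[1]: T = 0xA4, S = E(K, T) = 0x4C; 0xB8 ⊕ 0x4C = 0xF4.
P[2]: T = 0xA5, S = E(K, T) = 0x4D; 0x89 ⊕ 0x4D = 0xC4.
Blocks that differ from the original plaintext: P[2].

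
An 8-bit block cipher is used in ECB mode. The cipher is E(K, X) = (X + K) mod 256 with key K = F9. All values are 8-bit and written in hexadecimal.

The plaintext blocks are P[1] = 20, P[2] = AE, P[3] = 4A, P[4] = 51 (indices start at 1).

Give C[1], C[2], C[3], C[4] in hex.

C[1] = 19, C[2] = A7, C[3] = 43, C[4] = 4A

ECB encryption: C_i = E(K, P_i).
C[1]: E(K, 20) = 19.
C[2]: E(K, AE) = A7.
C[3]: E(K, 4A) = 43.
C[4]: E(K, 51) = 4A.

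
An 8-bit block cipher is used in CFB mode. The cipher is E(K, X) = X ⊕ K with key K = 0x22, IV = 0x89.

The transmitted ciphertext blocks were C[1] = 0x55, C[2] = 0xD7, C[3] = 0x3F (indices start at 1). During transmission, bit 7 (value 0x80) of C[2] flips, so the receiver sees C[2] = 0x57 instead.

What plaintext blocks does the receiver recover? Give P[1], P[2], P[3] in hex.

CFB decryption: P_i = C_i ⊕ E(K, C_{i−1}), with C_{0} = IV.
Only C[2] changed, to 0x57. In CFB, a change in C_i flips the same bit in P_i and garbles P_{i+1}. Decrypting the received ciphertext:
P[1]: E(K, 0x89) = 0xAB; 0x55 ⊕ 0xAB = 0xFE.
P[2]: E(K, 0x55) = 0x77; 0x57 ⊕ 0x77 = 0x20.
P[3]: E(K, 0x57) = 0x75; 0x3F ⊕ 0x75 = 0x4A.
Blocks that differ from the original plaintext: P[2], P[3].

P[1] = 0xFE, P[2] = 0x20, P[3] = 0x4A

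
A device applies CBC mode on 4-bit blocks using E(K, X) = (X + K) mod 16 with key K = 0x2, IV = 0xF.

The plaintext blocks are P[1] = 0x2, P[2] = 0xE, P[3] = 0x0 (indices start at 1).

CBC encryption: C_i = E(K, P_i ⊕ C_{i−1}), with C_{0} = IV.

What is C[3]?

C[1]: P[1] ⊕ 0xF = 0xD; E(K, 0xD) = 0xF.
C[2]: P[2] ⊕ 0xF = 0x1; E(K, 0x1) = 0x3.
C[3]: P[3] ⊕ 0x3 = 0x3; E(K, 0x3) = 0x5.

C[3] = 0x5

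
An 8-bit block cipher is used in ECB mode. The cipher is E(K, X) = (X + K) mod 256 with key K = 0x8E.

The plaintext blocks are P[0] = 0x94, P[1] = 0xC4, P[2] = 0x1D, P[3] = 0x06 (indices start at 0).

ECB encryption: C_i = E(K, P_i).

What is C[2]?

C[2]: E(K, 0x1D) = 0xAB.

C[2] = 0xAB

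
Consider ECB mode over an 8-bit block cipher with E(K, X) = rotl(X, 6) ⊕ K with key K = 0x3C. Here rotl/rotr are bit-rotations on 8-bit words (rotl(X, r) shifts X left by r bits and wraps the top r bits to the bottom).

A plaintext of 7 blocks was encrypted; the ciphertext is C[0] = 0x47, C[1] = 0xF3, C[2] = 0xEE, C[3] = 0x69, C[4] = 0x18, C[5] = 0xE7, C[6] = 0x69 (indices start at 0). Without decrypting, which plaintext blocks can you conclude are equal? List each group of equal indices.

ECB encrypts each block independently with the same key, so equal ciphertext blocks imply equal plaintext blocks.
C[3] = C[6] = 0x69, so P[3] = P[6].

P[3] = P[6]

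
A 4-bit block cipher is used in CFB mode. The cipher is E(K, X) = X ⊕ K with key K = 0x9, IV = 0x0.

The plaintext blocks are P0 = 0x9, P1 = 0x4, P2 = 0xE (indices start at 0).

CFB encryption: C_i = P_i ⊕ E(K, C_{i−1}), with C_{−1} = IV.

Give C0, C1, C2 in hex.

C0 = 0x0, C1 = 0xD, C2 = 0xA

C0: E(K, 0x0) = 0x9; 0x9 ⊕ 0x9 = 0x0.
C1: E(K, 0x0) = 0x9; 0x4 ⊕ 0x9 = 0xD.
C2: E(K, 0xD) = 0x4; 0xE ⊕ 0x4 = 0xA.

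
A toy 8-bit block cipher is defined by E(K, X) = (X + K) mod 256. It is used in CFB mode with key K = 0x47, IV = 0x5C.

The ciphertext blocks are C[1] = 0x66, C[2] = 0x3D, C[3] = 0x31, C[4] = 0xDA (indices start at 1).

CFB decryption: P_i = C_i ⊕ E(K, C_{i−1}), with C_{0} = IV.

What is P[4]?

P[4]: E(K, 0x31) = 0x78; 0xDA ⊕ 0x78 = 0xA2.

P[4] = 0xA2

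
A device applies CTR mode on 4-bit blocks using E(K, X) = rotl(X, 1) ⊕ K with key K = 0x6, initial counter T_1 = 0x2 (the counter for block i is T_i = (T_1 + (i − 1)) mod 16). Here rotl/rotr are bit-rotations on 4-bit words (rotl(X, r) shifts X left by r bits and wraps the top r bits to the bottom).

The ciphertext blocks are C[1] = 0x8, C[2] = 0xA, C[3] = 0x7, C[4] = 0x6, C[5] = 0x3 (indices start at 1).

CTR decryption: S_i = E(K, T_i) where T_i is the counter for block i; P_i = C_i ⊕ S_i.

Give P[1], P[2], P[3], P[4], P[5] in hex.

P[1]: T = 0x2, S = E(K, T) = 0x2; 0x8 ⊕ 0x2 = 0xA.
P[2]: T = 0x3, S = E(K, T) = 0x0; 0xA ⊕ 0x0 = 0xA.
P[3]: T = 0x4, S = E(K, T) = 0xE; 0x7 ⊕ 0xE = 0x9.
P[4]: T = 0x5, S = E(K, T) = 0xC; 0x6 ⊕ 0xC = 0xA.
P[5]: T = 0x6, S = E(K, T) = 0xA; 0x3 ⊕ 0xA = 0x9.

P[1] = 0xA, P[2] = 0xA, P[3] = 0x9, P[4] = 0xA, P[5] = 0x9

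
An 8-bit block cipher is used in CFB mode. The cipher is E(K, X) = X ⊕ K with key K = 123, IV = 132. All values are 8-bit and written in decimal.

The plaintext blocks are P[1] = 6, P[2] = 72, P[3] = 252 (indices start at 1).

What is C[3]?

CFB encryption: C_i = P_i ⊕ E(K, C_{i−1}), with C_{0} = IV.
C[1]: E(K, 132) = 255; 6 ⊕ 255 = 249.
C[2]: E(K, 249) = 130; 72 ⊕ 130 = 202.
C[3]: E(K, 202) = 177; 252 ⊕ 177 = 77.

C[3] = 77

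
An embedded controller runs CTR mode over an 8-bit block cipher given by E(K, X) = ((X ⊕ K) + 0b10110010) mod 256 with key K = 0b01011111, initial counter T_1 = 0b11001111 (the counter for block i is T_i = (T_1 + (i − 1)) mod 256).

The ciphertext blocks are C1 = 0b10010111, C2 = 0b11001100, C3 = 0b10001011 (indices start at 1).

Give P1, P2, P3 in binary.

CTR decryption: S_i = E(K, T_i) where T_i is the counter for block i; P_i = C_i ⊕ S_i.
P1: T = 0b11001111, S = E(K, T) = 0b01000010; 0b10010111 ⊕ 0b01000010 = 0b11010101.
P2: T = 0b11010000, S = E(K, T) = 0b01000001; 0b11001100 ⊕ 0b01000001 = 0b10001101.
P3: T = 0b11010001, S = E(K, T) = 0b01000000; 0b10001011 ⊕ 0b01000000 = 0b11001011.

P1 = 0b11010101, P2 = 0b10001101, P3 = 0b11001011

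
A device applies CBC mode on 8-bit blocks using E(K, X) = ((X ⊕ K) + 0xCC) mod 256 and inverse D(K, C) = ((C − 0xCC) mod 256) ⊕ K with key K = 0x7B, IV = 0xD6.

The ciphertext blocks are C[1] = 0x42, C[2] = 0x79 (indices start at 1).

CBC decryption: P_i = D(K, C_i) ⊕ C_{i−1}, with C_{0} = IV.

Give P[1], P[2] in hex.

P[1] = 0xDB, P[2] = 0x94

P[1]: D(K, 0x42) = 0x0D; 0x0D ⊕ 0xD6 = 0xDB.
P[2]: D(K, 0x79) = 0xD6; 0xD6 ⊕ 0x42 = 0x94.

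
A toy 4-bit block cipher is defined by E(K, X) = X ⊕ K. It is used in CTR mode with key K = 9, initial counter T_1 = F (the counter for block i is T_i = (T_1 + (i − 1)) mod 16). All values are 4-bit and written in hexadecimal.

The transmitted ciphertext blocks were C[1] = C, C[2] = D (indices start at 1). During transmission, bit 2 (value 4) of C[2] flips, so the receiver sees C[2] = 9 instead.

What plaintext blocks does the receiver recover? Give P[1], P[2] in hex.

P[1] = A, P[2] = 0

CTR decryption: S_i = E(K, T_i) where T_i is the counter for block i; P_i = C_i ⊕ S_i.
Only C[2] changed, to 9. In CTR, a change in C_i flips the same bit in P_i only; the keystream is unaffected. Decrypting the received ciphertext:
P[1]: T = F, S = E(K, T) = 6; C ⊕ 6 = A.
P[2]: T = 0, S = E(K, T) = 9; 9 ⊕ 9 = 0.
Blocks that differ from the original plaintext: P[2].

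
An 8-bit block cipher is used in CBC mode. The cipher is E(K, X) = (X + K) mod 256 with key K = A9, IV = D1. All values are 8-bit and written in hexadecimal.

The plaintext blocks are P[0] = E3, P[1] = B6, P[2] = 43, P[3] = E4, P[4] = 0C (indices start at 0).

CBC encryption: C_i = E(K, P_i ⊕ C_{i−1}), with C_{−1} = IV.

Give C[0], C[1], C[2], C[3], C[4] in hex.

C[0] = DB, C[1] = 16, C[2] = FE, C[3] = C3, C[4] = 78

C[0]: P[0] ⊕ D1 = 32; E(K, 32) = DB.
C[1]: P[1] ⊕ DB = 6D; E(K, 6D) = 16.
C[2]: P[2] ⊕ 16 = 55; E(K, 55) = FE.
C[3]: P[3] ⊕ FE = 1A; E(K, 1A) = C3.
C[4]: P[4] ⊕ C3 = CF; E(K, CF) = 78.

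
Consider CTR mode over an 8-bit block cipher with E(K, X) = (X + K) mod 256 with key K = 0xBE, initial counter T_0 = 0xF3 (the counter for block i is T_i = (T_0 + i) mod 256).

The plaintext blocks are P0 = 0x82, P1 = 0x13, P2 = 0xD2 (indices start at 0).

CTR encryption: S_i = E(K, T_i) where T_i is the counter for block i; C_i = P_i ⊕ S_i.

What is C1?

C0: T = 0xF3, S = E(K, T) = 0xB1; 0x82 ⊕ 0xB1 = 0x33.
C1: T = 0xF4, S = E(K, T) = 0xB2; 0x13 ⊕ 0xB2 = 0xA1.

C1 = 0xA1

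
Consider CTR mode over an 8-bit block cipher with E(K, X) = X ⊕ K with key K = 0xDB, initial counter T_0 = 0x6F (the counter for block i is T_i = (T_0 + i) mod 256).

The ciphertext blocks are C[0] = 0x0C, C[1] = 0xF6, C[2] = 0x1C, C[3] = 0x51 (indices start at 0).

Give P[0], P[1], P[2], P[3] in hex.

P[0] = 0xB8, P[1] = 0x5D, P[2] = 0xB6, P[3] = 0xF8

CTR decryption: S_i = E(K, T_i) where T_i is the counter for block i; P_i = C_i ⊕ S_i.
P[0]: T = 0x6F, S = E(K, T) = 0xB4; 0x0C ⊕ 0xB4 = 0xB8.
P[1]: T = 0x70, S = E(K, T) = 0xAB; 0xF6 ⊕ 0xAB = 0x5D.
P[2]: T = 0x71, S = E(K, T) = 0xAA; 0x1C ⊕ 0xAA = 0xB6.
P[3]: T = 0x72, S = E(K, T) = 0xA9; 0x51 ⊕ 0xA9 = 0xF8.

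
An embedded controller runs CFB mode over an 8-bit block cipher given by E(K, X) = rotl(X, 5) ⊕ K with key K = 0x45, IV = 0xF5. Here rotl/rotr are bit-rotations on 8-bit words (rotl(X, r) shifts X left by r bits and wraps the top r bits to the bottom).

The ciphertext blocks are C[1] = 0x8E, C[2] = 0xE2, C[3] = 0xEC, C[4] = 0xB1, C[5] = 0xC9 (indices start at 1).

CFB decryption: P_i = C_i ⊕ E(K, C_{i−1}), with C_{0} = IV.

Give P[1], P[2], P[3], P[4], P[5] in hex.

P[1]: E(K, 0xF5) = 0xFB; 0x8E ⊕ 0xFB = 0x75.
P[2]: E(K, 0x8E) = 0x94; 0xE2 ⊕ 0x94 = 0x76.
P[3]: E(K, 0xE2) = 0x19; 0xEC ⊕ 0x19 = 0xF5.
P[4]: E(K, 0xEC) = 0xD8; 0xB1 ⊕ 0xD8 = 0x69.
P[5]: E(K, 0xB1) = 0x73; 0xC9 ⊕ 0x73 = 0xBA.

P[1] = 0x75, P[2] = 0x76, P[3] = 0xF5, P[4] = 0x69, P[5] = 0xBA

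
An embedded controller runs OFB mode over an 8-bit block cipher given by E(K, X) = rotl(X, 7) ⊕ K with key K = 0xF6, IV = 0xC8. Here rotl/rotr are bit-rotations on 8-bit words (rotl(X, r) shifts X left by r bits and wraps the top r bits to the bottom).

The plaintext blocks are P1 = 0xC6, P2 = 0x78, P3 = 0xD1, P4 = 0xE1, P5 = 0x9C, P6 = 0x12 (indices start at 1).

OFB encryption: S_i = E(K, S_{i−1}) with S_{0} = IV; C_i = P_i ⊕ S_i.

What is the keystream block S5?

C1: S = E(K, 0xC8) = 0x92; 0xC6 ⊕ 0x92 = 0x54.
C2: S = E(K, 0x92) = 0xBF; 0x78 ⊕ 0xBF = 0xC7.
C3: S = E(K, 0xBF) = 0x29; 0xD1 ⊕ 0x29 = 0xF8.
C4: S = E(K, 0x29) = 0x62; 0xE1 ⊕ 0x62 = 0x83.
C5: S = E(K, 0x62) = 0xC7; 0x9C ⊕ 0xC7 = 0x5B.
So S5 = 0xC7.

0xC7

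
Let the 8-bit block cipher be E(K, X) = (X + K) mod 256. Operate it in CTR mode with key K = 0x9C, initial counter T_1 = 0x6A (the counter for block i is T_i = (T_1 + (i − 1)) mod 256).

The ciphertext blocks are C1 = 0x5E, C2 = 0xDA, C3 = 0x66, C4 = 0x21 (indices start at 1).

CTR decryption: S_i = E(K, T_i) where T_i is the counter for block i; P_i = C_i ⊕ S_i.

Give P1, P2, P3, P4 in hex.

P1: T = 0x6A, S = E(K, T) = 0x06; 0x5E ⊕ 0x06 = 0x58.
P2: T = 0x6B, S = E(K, T) = 0x07; 0xDA ⊕ 0x07 = 0xDD.
P3: T = 0x6C, S = E(K, T) = 0x08; 0x66 ⊕ 0x08 = 0x6E.
P4: T = 0x6D, S = E(K, T) = 0x09; 0x21 ⊕ 0x09 = 0x28.

P1 = 0x58, P2 = 0xDD, P3 = 0x6E, P4 = 0x28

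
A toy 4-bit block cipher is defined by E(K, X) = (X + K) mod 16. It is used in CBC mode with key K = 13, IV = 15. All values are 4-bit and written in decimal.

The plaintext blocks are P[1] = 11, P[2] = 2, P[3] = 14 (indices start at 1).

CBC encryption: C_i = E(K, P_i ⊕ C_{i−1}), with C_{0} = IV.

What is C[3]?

C[1]: P[1] ⊕ 15 = 4; E(K, 4) = 1.
C[2]: P[2] ⊕ 1 = 3; E(K, 3) = 0.
C[3]: P[3] ⊕ 0 = 14; E(K, 14) = 11.

C[3] = 11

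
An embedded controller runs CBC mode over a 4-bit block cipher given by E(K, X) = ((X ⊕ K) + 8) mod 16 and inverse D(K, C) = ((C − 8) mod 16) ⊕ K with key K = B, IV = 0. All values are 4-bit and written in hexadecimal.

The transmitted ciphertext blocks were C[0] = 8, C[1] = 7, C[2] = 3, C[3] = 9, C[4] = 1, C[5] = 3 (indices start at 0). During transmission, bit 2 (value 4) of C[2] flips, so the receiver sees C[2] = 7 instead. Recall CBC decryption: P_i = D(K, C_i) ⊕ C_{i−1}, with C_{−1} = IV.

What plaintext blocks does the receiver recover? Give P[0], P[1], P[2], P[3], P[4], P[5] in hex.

Only C[2] changed, to 7. In CBC, a change in C_i garbles P_i and flips the same bit in P_{i+1}. Decrypting the received ciphertext:
P[0]: D(K, 8) = B; B ⊕ 0 = B.
P[1]: D(K, 7) = 4; 4 ⊕ 8 = C.
P[2]: D(K, 7) = 4; 4 ⊕ 7 = 3.
P[3]: D(K, 9) = A; A ⊕ 7 = D.
P[4]: D(K, 1) = 2; 2 ⊕ 9 = B.
P[5]: D(K, 3) = 0; 0 ⊕ 1 = 1.
Blocks that differ from the original plaintext: P[2], P[3].

P[0] = B, P[1] = C, P[2] = 3, P[3] = D, P[4] = B, P[5] = 1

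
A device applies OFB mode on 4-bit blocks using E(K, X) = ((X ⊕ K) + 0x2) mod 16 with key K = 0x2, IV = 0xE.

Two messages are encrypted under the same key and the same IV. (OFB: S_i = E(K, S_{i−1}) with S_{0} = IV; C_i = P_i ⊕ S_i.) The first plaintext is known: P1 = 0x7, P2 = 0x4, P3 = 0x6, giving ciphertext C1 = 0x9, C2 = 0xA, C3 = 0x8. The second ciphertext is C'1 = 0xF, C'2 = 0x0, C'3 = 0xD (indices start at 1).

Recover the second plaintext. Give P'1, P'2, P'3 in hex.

In OFB with a reused IV, both messages share the same keystream S_i, so C_i ⊕ C'_i = P_i ⊕ P'_i and thus P'_i = P_i ⊕ C_i ⊕ C'_i.
P'1: 0x7 ⊕ 0x9 ⊕ 0xF = 0x1.
P'2: 0x4 ⊕ 0xA ⊕ 0x0 = 0xE.
P'3: 0x6 ⊕ 0x8 ⊕ 0xD = 0x3.

P'1 = 0x1, P'2 = 0xE, P'3 = 0x3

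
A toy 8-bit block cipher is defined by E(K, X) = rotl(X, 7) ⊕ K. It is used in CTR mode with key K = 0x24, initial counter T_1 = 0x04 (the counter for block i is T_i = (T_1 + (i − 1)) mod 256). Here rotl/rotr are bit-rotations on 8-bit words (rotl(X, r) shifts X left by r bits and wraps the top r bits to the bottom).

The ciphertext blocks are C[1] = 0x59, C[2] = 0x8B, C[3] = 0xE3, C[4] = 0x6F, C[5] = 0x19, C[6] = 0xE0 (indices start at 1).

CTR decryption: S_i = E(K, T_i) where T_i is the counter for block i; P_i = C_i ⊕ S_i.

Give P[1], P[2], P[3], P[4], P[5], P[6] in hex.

P[1]: T = 0x04, S = E(K, T) = 0x26; 0x59 ⊕ 0x26 = 0x7F.
P[2]: T = 0x05, S = E(K, T) = 0xA6; 0x8B ⊕ 0xA6 = 0x2D.
P[3]: T = 0x06, S = E(K, T) = 0x27; 0xE3 ⊕ 0x27 = 0xC4.
P[4]: T = 0x07, S = E(K, T) = 0xA7; 0x6F ⊕ 0xA7 = 0xC8.
P[5]: T = 0x08, S = E(K, T) = 0x20; 0x19 ⊕ 0x20 = 0x39.
P[6]: T = 0x09, S = E(K, T) = 0xA0; 0xE0 ⊕ 0xA0 = 0x40.

P[1] = 0x7F, P[2] = 0x2D, P[3] = 0xC4, P[4] = 0xC8, P[5] = 0x39, P[6] = 0x40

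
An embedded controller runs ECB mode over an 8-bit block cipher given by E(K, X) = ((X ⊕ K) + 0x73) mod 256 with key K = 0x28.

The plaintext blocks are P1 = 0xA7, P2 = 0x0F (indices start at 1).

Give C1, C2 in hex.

C1 = 0x02, C2 = 0x9A

ECB encryption: C_i = E(K, P_i).
C1: E(K, 0xA7) = 0x02.
C2: E(K, 0x0F) = 0x9A.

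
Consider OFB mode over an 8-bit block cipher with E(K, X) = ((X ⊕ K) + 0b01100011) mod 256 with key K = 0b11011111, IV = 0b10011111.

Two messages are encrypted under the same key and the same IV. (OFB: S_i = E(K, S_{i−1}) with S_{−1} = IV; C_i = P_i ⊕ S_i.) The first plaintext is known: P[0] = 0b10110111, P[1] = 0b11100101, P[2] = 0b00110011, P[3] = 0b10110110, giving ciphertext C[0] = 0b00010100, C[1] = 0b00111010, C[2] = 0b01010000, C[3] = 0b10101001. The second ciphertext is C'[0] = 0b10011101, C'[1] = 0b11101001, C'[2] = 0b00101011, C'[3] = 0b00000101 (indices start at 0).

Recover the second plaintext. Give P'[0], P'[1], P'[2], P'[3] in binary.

P'[0] = 0b00111110, P'[1] = 0b00110110, P'[2] = 0b01001000, P'[3] = 0b00011010

In OFB with a reused IV, both messages share the same keystream S_i, so C_i ⊕ C'_i = P_i ⊕ P'_i and thus P'_i = P_i ⊕ C_i ⊕ C'_i.
P'[0]: 0b10110111 ⊕ 0b00010100 ⊕ 0b10011101 = 0b00111110.
P'[1]: 0b11100101 ⊕ 0b00111010 ⊕ 0b11101001 = 0b00110110.
P'[2]: 0b00110011 ⊕ 0b01010000 ⊕ 0b00101011 = 0b01001000.
P'[3]: 0b10110110 ⊕ 0b10101001 ⊕ 0b00000101 = 0b00011010.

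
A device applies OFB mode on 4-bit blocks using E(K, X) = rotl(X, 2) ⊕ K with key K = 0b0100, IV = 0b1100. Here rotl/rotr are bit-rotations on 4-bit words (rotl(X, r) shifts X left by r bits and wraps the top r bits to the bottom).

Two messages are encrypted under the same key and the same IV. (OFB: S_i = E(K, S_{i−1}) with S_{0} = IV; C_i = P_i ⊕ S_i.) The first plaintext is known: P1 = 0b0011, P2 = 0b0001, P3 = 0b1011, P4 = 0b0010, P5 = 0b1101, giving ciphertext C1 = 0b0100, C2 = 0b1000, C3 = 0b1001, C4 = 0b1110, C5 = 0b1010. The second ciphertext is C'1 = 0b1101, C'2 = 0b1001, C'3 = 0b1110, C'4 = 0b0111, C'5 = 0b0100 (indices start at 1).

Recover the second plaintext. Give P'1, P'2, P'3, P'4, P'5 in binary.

In OFB with a reused IV, both messages share the same keystream S_i, so C_i ⊕ C'_i = P_i ⊕ P'_i and thus P'_i = P_i ⊕ C_i ⊕ C'_i.
P'1: 0b0011 ⊕ 0b0100 ⊕ 0b1101 = 0b1010.
P'2: 0b0001 ⊕ 0b1000 ⊕ 0b1001 = 0b0000.
P'3: 0b1011 ⊕ 0b1001 ⊕ 0b1110 = 0b1100.
P'4: 0b0010 ⊕ 0b1110 ⊕ 0b0111 = 0b1011.
P'5: 0b1101 ⊕ 0b1010 ⊕ 0b0100 = 0b0011.

P'1 = 0b1010, P'2 = 0b0000, P'3 = 0b1100, P'4 = 0b1011, P'5 = 0b0011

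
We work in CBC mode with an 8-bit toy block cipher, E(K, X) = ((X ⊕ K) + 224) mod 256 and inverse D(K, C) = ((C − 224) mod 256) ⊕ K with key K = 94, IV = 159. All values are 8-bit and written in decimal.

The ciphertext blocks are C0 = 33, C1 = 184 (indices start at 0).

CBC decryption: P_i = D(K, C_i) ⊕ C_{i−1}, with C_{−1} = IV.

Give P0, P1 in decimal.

P0: D(K, 33) = 31; 31 ⊕ 159 = 128.
P1: D(K, 184) = 134; 134 ⊕ 33 = 167.

P0 = 128, P1 = 167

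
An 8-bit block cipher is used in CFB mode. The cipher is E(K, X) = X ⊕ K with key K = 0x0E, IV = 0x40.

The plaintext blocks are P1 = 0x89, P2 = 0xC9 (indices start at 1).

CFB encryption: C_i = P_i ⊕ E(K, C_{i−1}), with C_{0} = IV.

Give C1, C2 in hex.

C1: E(K, 0x40) = 0x4E; 0x89 ⊕ 0x4E = 0xC7.
C2: E(K, 0xC7) = 0xC9; 0xC9 ⊕ 0xC9 = 0x00.

C1 = 0xC7, C2 = 0x00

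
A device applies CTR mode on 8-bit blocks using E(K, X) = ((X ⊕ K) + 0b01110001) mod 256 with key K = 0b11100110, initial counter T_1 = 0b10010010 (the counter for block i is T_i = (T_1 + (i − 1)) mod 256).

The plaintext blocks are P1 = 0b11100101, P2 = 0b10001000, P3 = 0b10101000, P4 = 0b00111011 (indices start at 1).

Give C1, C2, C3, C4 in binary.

C1 = 0b00000000, C2 = 0b01101110, C3 = 0b01001011, C4 = 0b11011111

CTR encryption: S_i = E(K, T_i) where T_i is the counter for block i; C_i = P_i ⊕ S_i.
C1: T = 0b10010010, S = E(K, T) = 0b11100101; 0b11100101 ⊕ 0b11100101 = 0b00000000.
C2: T = 0b10010011, S = E(K, T) = 0b11100110; 0b10001000 ⊕ 0b11100110 = 0b01101110.
C3: T = 0b10010100, S = E(K, T) = 0b11100011; 0b10101000 ⊕ 0b11100011 = 0b01001011.
C4: T = 0b10010101, S = E(K, T) = 0b11100100; 0b00111011 ⊕ 0b11100100 = 0b11011111.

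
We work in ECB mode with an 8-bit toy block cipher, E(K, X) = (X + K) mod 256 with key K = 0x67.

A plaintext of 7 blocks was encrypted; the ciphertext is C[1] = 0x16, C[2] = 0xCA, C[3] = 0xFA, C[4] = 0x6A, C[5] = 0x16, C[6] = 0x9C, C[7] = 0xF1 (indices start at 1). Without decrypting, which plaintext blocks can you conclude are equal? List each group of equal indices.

P[1] = P[5]

ECB encrypts each block independently with the same key, so equal ciphertext blocks imply equal plaintext blocks.
C[1] = C[5] = 0x16, so P[1] = P[5].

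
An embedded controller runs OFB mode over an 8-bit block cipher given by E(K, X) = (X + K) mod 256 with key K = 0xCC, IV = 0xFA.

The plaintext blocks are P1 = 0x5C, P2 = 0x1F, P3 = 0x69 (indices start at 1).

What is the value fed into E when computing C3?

0x92

OFB encryption: S_i = E(K, S_{i−1}) with S_{0} = IV; C_i = P_i ⊕ S_i.
C1: S = E(K, 0xFA) = 0xC6; 0x5C ⊕ 0xC6 = 0x9A.
C2: S = E(K, 0xC6) = 0x92; 0x1F ⊕ 0x92 = 0x8D.
C3: S = E(K, 0x92) = 0x5E; 0x69 ⊕ 0x5E = 0x37.
So the input to E for block 3 is 0x92.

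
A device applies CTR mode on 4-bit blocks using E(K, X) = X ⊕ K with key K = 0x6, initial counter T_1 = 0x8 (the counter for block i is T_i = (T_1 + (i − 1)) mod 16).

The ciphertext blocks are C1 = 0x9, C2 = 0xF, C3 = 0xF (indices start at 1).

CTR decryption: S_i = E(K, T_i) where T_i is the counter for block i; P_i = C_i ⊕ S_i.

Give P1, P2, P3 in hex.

P1 = 0x7, P2 = 0x0, P3 = 0x3

P1: T = 0x8, S = E(K, T) = 0xE; 0x9 ⊕ 0xE = 0x7.
P2: T = 0x9, S = E(K, T) = 0xF; 0xF ⊕ 0xF = 0x0.
P3: T = 0xA, S = E(K, T) = 0xC; 0xF ⊕ 0xC = 0x3.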